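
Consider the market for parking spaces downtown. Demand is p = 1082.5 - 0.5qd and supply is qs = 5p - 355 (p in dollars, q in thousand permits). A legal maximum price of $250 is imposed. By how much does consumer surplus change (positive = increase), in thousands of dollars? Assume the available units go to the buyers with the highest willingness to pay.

Rearranging demand gives qd = 2165 - 2p. Setting quantity demanded equal to quantity supplied, 2165 - 2p = 5p - 355, gives p* = 360 and q* = 1445.
Since 250 < 360, the ceiling is binding.
At p = 250: qd = 2165 - 2·250 = 1665 and qs = 5·250 - 355 = 895.
Consumer surplus without the control is ½ · (1082.5 - 360) · 1445 = 522006.25.
With the ceiling, 895 units are sold at 250 (assume they go to the highest-value buyers). The demand price at q = 895 is 635, so CS = ½ · [(1082.5 - 250) + (635 - 250)] · 895 = 544831.25.
Change in consumer surplus = 544831.25 - 522006.25 = 22825.

22825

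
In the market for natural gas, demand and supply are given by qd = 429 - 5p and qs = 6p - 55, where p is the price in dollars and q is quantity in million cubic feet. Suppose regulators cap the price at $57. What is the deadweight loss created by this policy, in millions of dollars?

0

In a free market, 429 - 5p = 6p - 55 gives the equilibrium p* = 44, q* = 209.
The ceiling of 57 is above the equilibrium price 44, so it is not binding; the market clears at p* = 44, q* = 209.
Since the control does not bind, no trades are prevented and deadweight loss is zero.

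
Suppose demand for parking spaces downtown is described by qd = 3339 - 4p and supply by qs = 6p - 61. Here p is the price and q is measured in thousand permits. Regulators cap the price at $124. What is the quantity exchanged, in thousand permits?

683

Equilibrium: 3339 - 4p = 6p - 61, so 3400 = 10p and p* = 340, q* = 1979.
Since 124 < 340, the ceiling is binding.
At p = 124: qd = 3339 - 4·124 = 2843 and qs = 6·124 - 61 = 683.
The quantity actually transacted is the short side, supply: 683.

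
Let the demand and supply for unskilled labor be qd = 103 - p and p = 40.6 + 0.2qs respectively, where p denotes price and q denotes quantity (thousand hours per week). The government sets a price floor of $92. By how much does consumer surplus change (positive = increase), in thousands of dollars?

-1291.5

Rearranging supply gives qs = 5p - 203. Setting quantity demanded equal to quantity supplied, 103 - p = 5p - 203, gives p* = 51 and q* = 52.
Since 92 > 51, the floor is binding.
At p = 92: qd = 103 - 92 = 11 and qs = 5·92 - 203 = 257.
Consumer surplus without the control is ½ · (103 - 51) · 52 = 1352.
With the floor, consumers buy 11 units at 92, so CS = ½ · (103 - 92) · 11 = 60.5.
Change in consumer surplus = 60.5 - 1352 = -1291.5.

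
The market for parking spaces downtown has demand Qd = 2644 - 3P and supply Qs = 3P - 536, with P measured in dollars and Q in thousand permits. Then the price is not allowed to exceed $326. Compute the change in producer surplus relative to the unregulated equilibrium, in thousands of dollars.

-152592

Without the control the market clears where 2644 - 3P = 3P - 536, i.e. P* = 530 and Q* = 1054.
The ceiling of 326 is below the equilibrium price 530, so it binds.
At P = 326: Qd = 2644 - 3·326 = 1666 and Qs = 3·326 - 536 = 442.
Producer surplus without the control is ½ · (530 - 536/3) · 1054 = 555458/3.
With the ceiling, producers sell 442 units at 326, so PS = ½ · (326 - 536/3) · 442 = 97682/3.
Change in producer surplus = 97682/3 - 555458/3 = -152592.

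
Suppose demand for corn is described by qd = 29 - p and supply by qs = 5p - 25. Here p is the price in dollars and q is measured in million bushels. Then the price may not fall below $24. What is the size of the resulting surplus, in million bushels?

Without the control the market clears where 29 - p = 5p - 25, i.e. p* = 9 and q* = 20.
Since 24 > 9, the floor is binding.
At p = 24: qd = 29 - 24 = 5 and qs = 5·24 - 25 = 95.
Surplus = qs - qd = 95 - 5 = 90.

90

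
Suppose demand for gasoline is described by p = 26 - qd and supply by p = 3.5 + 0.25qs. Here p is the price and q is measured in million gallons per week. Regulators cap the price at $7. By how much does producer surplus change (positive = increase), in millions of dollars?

Rearranging demand gives qd = 26 - p; rearranging supply gives qs = 4p - 14. Setting quantity demanded equal to quantity supplied, 26 - p = 4p - 14, gives p* = 8 and q* = 18.
Since 7 < 8, the ceiling is binding.
At p = 7: qd = 26 - 7 = 19 and qs = 4·7 - 14 = 14.
Producer surplus without the control is ½ · (8 - 3.5) · 18 = 40.5.
With the ceiling, producers sell 14 units at 7, so PS = ½ · (7 - 3.5) · 14 = 24.5.
Change in producer surplus = 24.5 - 40.5 = -16.

-16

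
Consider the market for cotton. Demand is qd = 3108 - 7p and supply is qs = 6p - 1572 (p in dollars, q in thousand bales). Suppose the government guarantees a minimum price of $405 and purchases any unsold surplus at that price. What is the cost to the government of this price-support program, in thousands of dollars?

Equilibrium: 3108 - 7p = 6p - 1572, so 4680 = 13p and p* = 360, q* = 588.
Since 405 > 360, the floor is binding.
At p = 405: qd = 3108 - 7·405 = 273 and qs = 6·405 - 1572 = 858.
Surplus = qs - qd = 585.
Government expenditure = surplus × support price = 585 × 405 = 236925.

236925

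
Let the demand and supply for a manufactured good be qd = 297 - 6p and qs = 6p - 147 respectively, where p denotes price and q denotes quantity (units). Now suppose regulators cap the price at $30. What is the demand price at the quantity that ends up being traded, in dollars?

In a free market, 297 - 6p = 6p - 147 gives the equilibrium p* = 37, q* = 75.
Since 30 < 37, the ceiling is binding.
At p = 30: qd = 297 - 6·30 = 117 and qs = 6·30 - 147 = 33.
Only 33 units reach the market. On the demand curve, the marginal buyer's willingness to pay at q = 33 is (297 - 33)/6 = 44.

44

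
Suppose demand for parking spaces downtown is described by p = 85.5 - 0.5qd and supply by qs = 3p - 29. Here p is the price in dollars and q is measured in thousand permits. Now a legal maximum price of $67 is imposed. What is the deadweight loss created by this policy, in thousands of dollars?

Rearranging demand gives qd = 171 - 2p. Without the control the market clears where 171 - 2p = 3p - 29, i.e. p* = 40 and q* = 91.
The ceiling of 67 is above the equilibrium price 40, so it is not binding; the market clears at p* = 40, q* = 91.
Since the control does not bind, no trades are prevented and deadweight loss is zero.

0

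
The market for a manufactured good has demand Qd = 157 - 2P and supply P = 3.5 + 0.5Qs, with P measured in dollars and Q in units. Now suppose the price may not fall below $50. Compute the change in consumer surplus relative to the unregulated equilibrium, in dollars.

-594

Rearranging supply gives Qs = 2P - 7. Equilibrium: 157 - 2P = 2P - 7, so 164 = 4P and P* = 41, Q* = 75.
Since 50 > 41, the floor is binding.
At P = 50: Qd = 157 - 2·50 = 57 and Qs = 2·50 - 7 = 93.
Consumer surplus without the control is ½ · (78.5 - 41) · 75 = 1406.25.
With the floor, consumers buy 57 units at 50, so CS = ½ · (78.5 - 50) · 57 = 812.25.
Change in consumer surplus = 812.25 - 1406.25 = -594.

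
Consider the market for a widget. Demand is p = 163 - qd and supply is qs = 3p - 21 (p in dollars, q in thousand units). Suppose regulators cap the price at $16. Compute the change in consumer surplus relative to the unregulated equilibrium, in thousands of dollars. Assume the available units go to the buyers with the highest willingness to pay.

Rearranging demand gives qd = 163 - p. Without the control the market clears where 163 - p = 3p - 21, i.e. p* = 46 and q* = 117.
The ceiling of 16 is below the equilibrium price 46, so it binds.
At p = 16: qd = 163 - 16 = 147 and qs = 3·16 - 21 = 27.
Consumer surplus without the control is ½ · (163 - 46) · 117 = 6844.5.
With the ceiling, 27 units are sold at 16 (assume they go to the highest-value buyers). The demand price at q = 27 is 136, so CS = ½ · [(163 - 16) + (136 - 16)] · 27 = 3604.5.
Change in consumer surplus = 3604.5 - 6844.5 = -3240.

-3240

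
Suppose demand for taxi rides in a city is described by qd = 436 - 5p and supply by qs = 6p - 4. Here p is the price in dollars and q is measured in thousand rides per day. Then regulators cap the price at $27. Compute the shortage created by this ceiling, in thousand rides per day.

Without the control the market clears where 436 - 5p = 6p - 4, i.e. p* = 40 and q* = 236.
Since 27 < 40, the ceiling is binding.
At p = 27: qd = 436 - 5·27 = 301 and qs = 6·27 - 4 = 158.
Shortage = qd - qs = 301 - 158 = 143.

143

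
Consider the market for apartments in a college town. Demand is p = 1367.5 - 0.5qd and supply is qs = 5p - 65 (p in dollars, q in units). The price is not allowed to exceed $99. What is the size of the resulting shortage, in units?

Rearranging demand gives qd = 2735 - 2p. Setting quantity demanded equal to quantity supplied, 2735 - 2p = 5p - 65, gives p* = 400 and q* = 1935.
Because the ceiling (99) lies below the market-clearing price, it is binding.
At p = 99: qd = 2735 - 2·99 = 2537 and qs = 5·99 - 65 = 430.
Shortage = qd - qs = 2537 - 430 = 2107.

2107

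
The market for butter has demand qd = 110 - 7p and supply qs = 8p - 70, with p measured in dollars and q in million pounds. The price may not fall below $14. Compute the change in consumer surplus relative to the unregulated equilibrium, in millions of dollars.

-38

Equilibrium: 110 - 7p = 8p - 70, so 180 = 15p and p* = 12, q* = 26.
The floor of 14 is above the equilibrium price 12, so it binds.
At p = 14: qd = 110 - 7·14 = 12 and qs = 8·14 - 70 = 42.
Consumer surplus without the control is ½ · (110/7 - 12) · 26 = 338/7.
With the floor, consumers buy 12 units at 14, so CS = ½ · (110/7 - 14) · 12 = 72/7.
Change in consumer surplus = 72/7 - 338/7 = -38.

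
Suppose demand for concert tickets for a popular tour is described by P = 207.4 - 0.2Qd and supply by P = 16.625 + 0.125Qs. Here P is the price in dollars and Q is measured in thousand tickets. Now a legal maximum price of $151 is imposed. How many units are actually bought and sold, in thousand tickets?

587

Rearranging demand gives Qd = 1037 - 5P; rearranging supply gives Qs = 8P - 133. Without the control the market clears where 1037 - 5P = 8P - 133, i.e. P* = 90 and Q* = 587.
The ceiling of 151 is above the equilibrium price 90, so it is not binding; the market clears at P* = 90, Q* = 587.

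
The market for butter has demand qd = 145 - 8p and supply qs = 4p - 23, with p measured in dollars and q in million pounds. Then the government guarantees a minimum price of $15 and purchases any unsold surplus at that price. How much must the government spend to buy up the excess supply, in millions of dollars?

Equilibrium: 145 - 8p = 4p - 23, so 168 = 12p and p* = 14, q* = 33.
Because the floor (15) lies above the market-clearing price, it is binding.
At p = 15: qd = 145 - 8·15 = 25 and qs = 4·15 - 23 = 37.
Surplus = qs - qd = 12.
Government expenditure = surplus × support price = 12 × 15 = 180.

180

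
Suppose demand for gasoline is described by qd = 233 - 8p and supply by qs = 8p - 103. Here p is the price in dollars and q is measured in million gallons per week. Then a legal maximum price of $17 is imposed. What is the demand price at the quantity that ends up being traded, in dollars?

Without the control the market clears where 233 - 8p = 8p - 103, i.e. p* = 21 and q* = 65.
Because the ceiling (17) lies below the market-clearing price, it is binding.
At p = 17: qd = 233 - 8·17 = 97 and qs = 8·17 - 103 = 33.
Only 33 units reach the market. On the demand curve, the marginal buyer's willingness to pay at q = 33 is (233 - 33)/8 = 25.

25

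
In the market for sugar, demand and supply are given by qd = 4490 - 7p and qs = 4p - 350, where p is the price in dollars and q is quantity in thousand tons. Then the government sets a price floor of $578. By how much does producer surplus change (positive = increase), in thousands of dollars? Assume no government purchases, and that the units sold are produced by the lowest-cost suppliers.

In a free market, 4490 - 7p = 4p - 350 gives the equilibrium p* = 440, q* = 1410.
Since 578 > 440, the floor is binding.
At p = 578: qd = 4490 - 7·578 = 444 and qs = 4·578 - 350 = 1962.
Producer surplus without the control is ½ · (440 - 87.5) · 1410 = 248512.5.
With the floor, 444 units are sold at 578. The supply price at q = 444 is 198.5, so PS = ½ · [(578 - 87.5) + (578 - 198.5)] · 444 = 193140.
Change in producer surplus = 193140 - 248512.5 = -55372.5.

-55372.5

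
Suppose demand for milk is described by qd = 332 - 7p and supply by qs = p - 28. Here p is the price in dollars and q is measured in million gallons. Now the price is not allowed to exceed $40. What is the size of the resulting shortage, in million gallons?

40

Equilibrium: 332 - 7p = p - 28, so 360 = 8p and p* = 45, q* = 17.
The ceiling of 40 is below the equilibrium price 45, so it binds.
At p = 40: qd = 332 - 7·40 = 52 and qs = 40 - 28 = 12.
Shortage = qd - qs = 52 - 12 = 40.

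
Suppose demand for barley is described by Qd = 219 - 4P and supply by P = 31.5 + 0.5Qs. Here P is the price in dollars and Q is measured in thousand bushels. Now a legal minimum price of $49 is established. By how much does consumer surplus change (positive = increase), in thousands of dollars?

Rearranging supply gives Qs = 2P - 63. Setting quantity demanded equal to quantity supplied, 219 - 4P = 2P - 63, gives P* = 47 and Q* = 31.
The floor of 49 is above the equilibrium price 47, so it binds.
At P = 49: Qd = 219 - 4·49 = 23 and Qs = 2·49 - 63 = 35.
Consumer surplus without the control is ½ · (54.75 - 47) · 31 = 120.125.
With the floor, consumers buy 23 units at 49, so CS = ½ · (54.75 - 49) · 23 = 66.125.
Change in consumer surplus = 66.125 - 120.125 = -54.

-54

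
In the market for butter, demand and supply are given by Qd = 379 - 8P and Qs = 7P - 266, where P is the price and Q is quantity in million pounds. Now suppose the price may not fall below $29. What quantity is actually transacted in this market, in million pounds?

35

Without the control the market clears where 379 - 8P = 7P - 266, i.e. P* = 43 and Q* = 35.
Since 29 is below P* = 43, the floor does not bind and the free-market outcome prevails.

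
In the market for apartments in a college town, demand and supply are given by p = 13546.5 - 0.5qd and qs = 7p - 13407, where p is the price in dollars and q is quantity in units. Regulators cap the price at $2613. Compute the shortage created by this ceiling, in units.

Rearranging demand gives qd = 27093 - 2p. Setting quantity demanded equal to quantity supplied, 27093 - 2p = 7p - 13407, gives p* = 4500 and q* = 18093.
Since 2613 < 4500, the ceiling is binding.
At p = 2613: qd = 27093 - 2·2613 = 21867 and qs = 7·2613 - 13407 = 4884.
Shortage = qd - qs = 21867 - 4884 = 16983.

16983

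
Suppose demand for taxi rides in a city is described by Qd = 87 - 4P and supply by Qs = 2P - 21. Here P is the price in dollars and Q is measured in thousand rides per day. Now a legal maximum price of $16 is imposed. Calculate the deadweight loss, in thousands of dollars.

6

Setting quantity demanded equal to quantity supplied, 87 - 4P = 2P - 21, gives P* = 18 and Q* = 15.
The ceiling of 16 is below the equilibrium price 18, so it binds.
At P = 16: Qd = 87 - 4·16 = 23 and Qs = 2·16 - 21 = 11.
Quantity traded falls to 11. At Q = 11 the demand price is (87 - 11)/4 = 19 and the supply price is (21 + 11)/2 = 16.
Deadweight loss = ½ · (19 - 16) · (15 - 11) = ½ · 3 · 4 = 6.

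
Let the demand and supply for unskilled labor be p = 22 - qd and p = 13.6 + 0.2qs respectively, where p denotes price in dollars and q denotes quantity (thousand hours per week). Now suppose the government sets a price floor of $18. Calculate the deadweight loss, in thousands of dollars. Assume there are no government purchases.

Rearranging demand gives qd = 22 - p; rearranging supply gives qs = 5p - 68. Equilibrium: 22 - p = 5p - 68, so 90 = 6p and p* = 15, q* = 7.
Since 18 > 15, the floor is binding.
At p = 18: qd = 22 - 18 = 4 and qs = 5·18 - 68 = 22.
Quantity traded falls to 4. At q = 4 the demand price is 22 - 4 = 18 and the supply price is (68 + 4)/5 = 14.4.
Deadweight loss = ½ · (18 - 14.4) · (7 - 4) = ½ · 3.6 · 3 = 5.4.

5.4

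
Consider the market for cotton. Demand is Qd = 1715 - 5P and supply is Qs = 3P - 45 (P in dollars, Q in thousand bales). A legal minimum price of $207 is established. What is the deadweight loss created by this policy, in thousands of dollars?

0

In a free market, 1715 - 5P = 3P - 45 gives the equilibrium P* = 220, Q* = 615.
The floor of 207 is below the equilibrium price 220, so it is not binding; the market clears at P* = 220, Q* = 615.
Since the control does not bind, no trades are prevented and deadweight loss is zero.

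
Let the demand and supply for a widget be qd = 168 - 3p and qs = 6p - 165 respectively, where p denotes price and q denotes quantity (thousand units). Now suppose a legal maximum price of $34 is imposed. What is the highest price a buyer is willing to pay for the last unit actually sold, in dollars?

43

In a free market, 168 - 3p = 6p - 165 gives the equilibrium p* = 37, q* = 57.
The ceiling of 34 is below the equilibrium price 37, so it binds.
At p = 34: qd = 168 - 3·34 = 66 and qs = 6·34 - 165 = 39.
Only 39 units reach the market. On the demand curve, the marginal buyer's willingness to pay at q = 39 is (168 - 39)/3 = 43.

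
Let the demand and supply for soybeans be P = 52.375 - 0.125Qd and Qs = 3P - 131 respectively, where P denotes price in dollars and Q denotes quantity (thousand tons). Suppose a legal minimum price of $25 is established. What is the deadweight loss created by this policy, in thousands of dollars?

Rearranging demand gives Qd = 419 - 8P. In a free market, 419 - 8P = 3P - 131 gives the equilibrium P* = 50, Q* = 19.
Since 25 is below P* = 50, the floor does not bind and the free-market outcome prevails.
Since the control does not bind, no trades are prevented and deadweight loss is zero.

0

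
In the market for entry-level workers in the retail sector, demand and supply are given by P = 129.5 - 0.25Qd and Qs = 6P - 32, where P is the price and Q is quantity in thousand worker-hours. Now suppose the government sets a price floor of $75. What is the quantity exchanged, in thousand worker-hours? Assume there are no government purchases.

Rearranging demand gives Qd = 518 - 4P. In a free market, 518 - 4P = 6P - 32 gives the equilibrium P* = 55, Q* = 298.
Because the floor (75) lies above the market-clearing price, it is binding.
At P = 75: Qd = 518 - 4·75 = 218 and Qs = 6·75 - 32 = 418.
The quantity actually transacted is the short side, demand: 218.

218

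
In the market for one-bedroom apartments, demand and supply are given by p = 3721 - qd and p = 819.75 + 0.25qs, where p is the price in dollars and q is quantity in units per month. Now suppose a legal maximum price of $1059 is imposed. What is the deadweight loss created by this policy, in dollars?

Rearranging demand gives qd = 3721 - p; rearranging supply gives qs = 4p - 3279. In a free market, 3721 - p = 4p - 3279 gives the equilibrium p* = 1400, q* = 2321.
Because the ceiling (1059) lies below the market-clearing price, it is binding.
At p = 1059: qd = 3721 - 1059 = 2662 and qs = 4·1059 - 3279 = 957.
Quantity traded falls to 957. At q = 957 the demand price is 3721 - 957 = 2764 and the supply price is (3279 + 957)/4 = 1059.
Deadweight loss = ½ · (2764 - 1059) · (2321 - 957) = ½ · 1705 · 1364 = 1162810.

1162810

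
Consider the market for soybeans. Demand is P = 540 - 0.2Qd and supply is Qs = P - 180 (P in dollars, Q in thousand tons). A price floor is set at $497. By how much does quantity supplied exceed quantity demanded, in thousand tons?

Rearranging demand gives Qd = 2700 - 5P. Setting quantity demanded equal to quantity supplied, 2700 - 5P = P - 180, gives P* = 480 and Q* = 300.
Since 497 > 480, the floor is binding.
At P = 497: Qd = 2700 - 5·497 = 215 and Qs = 497 - 180 = 317.
Surplus = Qs - Qd = 317 - 215 = 102.

102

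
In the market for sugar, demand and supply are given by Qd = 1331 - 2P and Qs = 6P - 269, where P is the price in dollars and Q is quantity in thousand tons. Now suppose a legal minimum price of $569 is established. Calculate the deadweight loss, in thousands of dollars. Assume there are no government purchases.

Without the control the market clears where 1331 - 2P = 6P - 269, i.e. P* = 200 and Q* = 931.
Since 569 > 200, the floor is binding.
At P = 569: Qd = 1331 - 2·569 = 193 and Qs = 6·569 - 269 = 3145.
Quantity traded falls to 193. At Q = 193 the demand price is (1331 - 193)/2 = 569 and the supply price is (269 + 193)/6 = 77.
Deadweight loss = ½ · (569 - 77) · (931 - 193) = ½ · 492 · 738 = 181548.

181548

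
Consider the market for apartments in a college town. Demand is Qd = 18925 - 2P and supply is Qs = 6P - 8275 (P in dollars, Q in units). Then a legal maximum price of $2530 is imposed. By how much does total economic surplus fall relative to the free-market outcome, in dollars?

9082800

Without the control the market clears where 18925 - 2P = 6P - 8275, i.e. P* = 3400 and Q* = 12125.
Since 2530 < 3400, the ceiling is binding.
At P = 2530: Qd = 18925 - 2·2530 = 13865 and Qs = 6·2530 - 8275 = 6905.
Quantity traded falls to 6905. At Q = 6905 the demand price is (18925 - 6905)/2 = 6010 and the supply price is (8275 + 6905)/6 = 2530.
Deadweight loss = ½ · (6010 - 2530) · (12125 - 6905) = ½ · 3480 · 5220 = 9082800.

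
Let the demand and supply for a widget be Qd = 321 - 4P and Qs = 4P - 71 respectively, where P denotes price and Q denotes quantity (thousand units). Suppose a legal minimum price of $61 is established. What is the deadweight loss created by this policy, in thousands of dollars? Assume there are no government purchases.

Setting quantity demanded equal to quantity supplied, 321 - 4P = 4P - 71, gives P* = 49 and Q* = 125.
The floor of 61 is above the equilibrium price 49, so it binds.
At P = 61: Qd = 321 - 4·61 = 77 and Qs = 4·61 - 71 = 173.
Quantity traded falls to 77. At Q = 77 the demand price is (321 - 77)/4 = 61 and the supply price is (71 + 77)/4 = 37.
Deadweight loss = ½ · (61 - 37) · (125 - 77) = ½ · 24 · 48 = 576.

576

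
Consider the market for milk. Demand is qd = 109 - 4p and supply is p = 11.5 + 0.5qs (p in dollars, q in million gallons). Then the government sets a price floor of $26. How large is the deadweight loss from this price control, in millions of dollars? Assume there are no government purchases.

96

Rearranging supply gives qs = 2p - 23. Equilibrium: 109 - 4p = 2p - 23, so 132 = 6p and p* = 22, q* = 21.
Since 26 > 22, the floor is binding.
At p = 26: qd = 109 - 4·26 = 5 and qs = 2·26 - 23 = 29.
Quantity traded falls to 5. At q = 5 the demand price is (109 - 5)/4 = 26 and the supply price is (23 + 5)/2 = 14.
Deadweight loss = ½ · (26 - 14) · (21 - 5) = ½ · 12 · 16 = 96.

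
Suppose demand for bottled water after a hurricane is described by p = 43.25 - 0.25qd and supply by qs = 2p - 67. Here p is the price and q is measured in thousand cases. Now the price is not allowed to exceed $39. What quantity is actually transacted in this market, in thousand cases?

11

Rearranging demand gives qd = 173 - 4p. Without the control the market clears where 173 - 4p = 2p - 67, i.e. p* = 40 and q* = 13.
The ceiling of 39 is below the equilibrium price 40, so it binds.
At p = 39: qd = 173 - 4·39 = 17 and qs = 2·39 - 67 = 11.
The quantity actually transacted is the short side, supply: 11.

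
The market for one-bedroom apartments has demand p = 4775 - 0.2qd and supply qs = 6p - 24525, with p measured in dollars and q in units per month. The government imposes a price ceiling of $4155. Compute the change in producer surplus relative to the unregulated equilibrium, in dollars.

-279300

Rearranging demand gives qd = 23875 - 5p. Setting quantity demanded equal to quantity supplied, 23875 - 5p = 6p - 24525, gives p* = 4400 and q* = 1875.
The ceiling of 4155 is below the equilibrium price 4400, so it binds.
At p = 4155: qd = 23875 - 5·4155 = 3100 and qs = 6·4155 - 24525 = 405.
Producer surplus without the control is ½ · (4400 - 4087.5) · 1875 = 292968.75.
With the ceiling, producers sell 405 units at 4155, so PS = ½ · (4155 - 4087.5) · 405 = 13668.75.
Change in producer surplus = 13668.75 - 292968.75 = -279300.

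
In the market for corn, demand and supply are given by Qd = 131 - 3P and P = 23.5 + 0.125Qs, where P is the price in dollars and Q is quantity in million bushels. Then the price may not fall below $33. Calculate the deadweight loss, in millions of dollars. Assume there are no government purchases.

33

Rearranging supply gives Qs = 8P - 188. Equilibrium: 131 - 3P = 8P - 188, so 319 = 11P and P* = 29, Q* = 44.
The floor of 33 is above the equilibrium price 29, so it binds.
At P = 33: Qd = 131 - 3·33 = 32 and Qs = 8·33 - 188 = 76.
Quantity traded falls to 32. At Q = 32 the demand price is (131 - 32)/3 = 33 and the supply price is (188 + 32)/8 = 27.5.
Deadweight loss = ½ · (33 - 27.5) · (44 - 32) = ½ · 5.5 · 12 = 33.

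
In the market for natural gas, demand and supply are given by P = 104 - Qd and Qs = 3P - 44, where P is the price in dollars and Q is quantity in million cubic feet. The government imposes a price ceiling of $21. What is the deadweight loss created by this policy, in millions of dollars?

Rearranging demand gives Qd = 104 - P. In a free market, 104 - P = 3P - 44 gives the equilibrium P* = 37, Q* = 67.
The ceiling of 21 is below the equilibrium price 37, so it binds.
At P = 21: Qd = 104 - 21 = 83 and Qs = 3·21 - 44 = 19.
Quantity traded falls to 19. At Q = 19 the demand price is 104 - 19 = 85 and the supply price is (44 + 19)/3 = 21.
Deadweight loss = ½ · (85 - 21) · (67 - 19) = ½ · 64 · 48 = 1536.

1536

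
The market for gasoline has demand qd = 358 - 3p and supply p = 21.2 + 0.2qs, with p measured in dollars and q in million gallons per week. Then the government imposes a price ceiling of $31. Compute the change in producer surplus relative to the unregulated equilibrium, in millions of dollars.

Rearranging supply gives qs = 5p - 106. Setting quantity demanded equal to quantity supplied, 358 - 3p = 5p - 106, gives p* = 58 and q* = 184.
Because the ceiling (31) lies below the market-clearing price, it is binding.
At p = 31: qd = 358 - 3·31 = 265 and qs = 5·31 - 106 = 49.
Producer surplus without the control is ½ · (58 - 21.2) · 184 = 3385.6.
With the ceiling, producers sell 49 units at 31, so PS = ½ · (31 - 21.2) · 49 = 240.1.
Change in producer surplus = 240.1 - 3385.6 = -3145.5.

-3145.5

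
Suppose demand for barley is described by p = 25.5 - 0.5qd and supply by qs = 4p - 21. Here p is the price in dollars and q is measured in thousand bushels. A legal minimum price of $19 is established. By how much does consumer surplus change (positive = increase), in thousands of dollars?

Rearranging demand gives qd = 51 - 2p. Equilibrium: 51 - 2p = 4p - 21, so 72 = 6p and p* = 12, q* = 27.
The floor of 19 is above the equilibrium price 12, so it binds.
At p = 19: qd = 51 - 2·19 = 13 and qs = 4·19 - 21 = 55.
Consumer surplus without the control is ½ · (25.5 - 12) · 27 = 182.25.
With the floor, consumers buy 13 units at 19, so CS = ½ · (25.5 - 19) · 13 = 42.25.
Change in consumer surplus = 42.25 - 182.25 = -140.

-140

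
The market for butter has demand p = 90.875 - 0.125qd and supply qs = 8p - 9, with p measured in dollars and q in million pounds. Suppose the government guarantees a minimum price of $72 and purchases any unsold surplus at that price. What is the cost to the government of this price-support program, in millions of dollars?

Rearranging demand gives qd = 727 - 8p. In a free market, 727 - 8p = 8p - 9 gives the equilibrium p* = 46, q* = 359.
The floor of 72 is above the equilibrium price 46, so it binds.
At p = 72: qd = 727 - 8·72 = 151 and qs = 8·72 - 9 = 567.
Surplus = qs - qd = 416.
Government expenditure = surplus × support price = 416 × 72 = 29952.

29952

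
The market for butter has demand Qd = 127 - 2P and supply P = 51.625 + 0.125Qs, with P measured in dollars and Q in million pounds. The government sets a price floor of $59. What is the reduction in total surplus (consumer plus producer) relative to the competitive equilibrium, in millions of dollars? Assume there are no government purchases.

Rearranging supply gives Qs = 8P - 413. Setting quantity demanded equal to quantity supplied, 127 - 2P = 8P - 413, gives P* = 54 and Q* = 19.
The floor of 59 is above the equilibrium price 54, so it binds.
At P = 59: Qd = 127 - 2·59 = 9 and Qs = 8·59 - 413 = 59.
Quantity traded falls to 9. At Q = 9 the demand price is (127 - 9)/2 = 59 and the supply price is (413 + 9)/8 = 52.75.
Deadweight loss = ½ · (59 - 52.75) · (19 - 9) = ½ · 6.25 · 10 = 31.25.

31.25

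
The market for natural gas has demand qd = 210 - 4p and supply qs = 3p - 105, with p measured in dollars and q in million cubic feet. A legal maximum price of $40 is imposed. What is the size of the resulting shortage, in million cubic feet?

35

Without the control the market clears where 210 - 4p = 3p - 105, i.e. p* = 45 and q* = 30.
Since 40 < 45, the ceiling is binding.
At p = 40: qd = 210 - 4·40 = 50 and qs = 3·40 - 105 = 15.
Shortage = qd - qs = 50 - 15 = 35.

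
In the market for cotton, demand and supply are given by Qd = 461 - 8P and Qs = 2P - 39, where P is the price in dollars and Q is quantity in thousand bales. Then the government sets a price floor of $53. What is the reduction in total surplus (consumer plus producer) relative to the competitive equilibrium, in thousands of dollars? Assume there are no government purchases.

180

In a free market, 461 - 8P = 2P - 39 gives the equilibrium P* = 50, Q* = 61.
Since 53 > 50, the floor is binding.
At P = 53: Qd = 461 - 8·53 = 37 and Qs = 2·53 - 39 = 67.
Quantity traded falls to 37. At Q = 37 the demand price is (461 - 37)/8 = 53 and the supply price is (39 + 37)/2 = 38.
Deadweight loss = ½ · (53 - 38) · (61 - 37) = ½ · 15 · 24 = 180.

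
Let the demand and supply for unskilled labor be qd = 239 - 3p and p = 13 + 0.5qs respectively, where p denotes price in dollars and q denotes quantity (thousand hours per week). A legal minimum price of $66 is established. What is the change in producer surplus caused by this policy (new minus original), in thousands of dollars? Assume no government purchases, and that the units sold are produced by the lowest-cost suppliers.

152.75

Rearranging supply gives qs = 2p - 26. Without the control the market clears where 239 - 3p = 2p - 26, i.e. p* = 53 and q* = 80.
Because the floor (66) lies above the market-clearing price, it is binding.
At p = 66: qd = 239 - 3·66 = 41 and qs = 2·66 - 26 = 106.
Producer surplus without the control is ½ · (53 - 13) · 80 = 1600.
With the floor, 41 units are sold at 66. The supply price at q = 41 is 33.5, so PS = ½ · [(66 - 13) + (66 - 33.5)] · 41 = 1752.75.
Change in producer surplus = 1752.75 - 1600 = 152.75.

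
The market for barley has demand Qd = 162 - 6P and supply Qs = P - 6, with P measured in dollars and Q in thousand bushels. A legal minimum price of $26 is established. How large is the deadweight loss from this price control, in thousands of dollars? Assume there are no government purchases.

In a free market, 162 - 6P = P - 6 gives the equilibrium P* = 24, Q* = 18.
The floor of 26 is above the equilibrium price 24, so it binds.
At P = 26: Qd = 162 - 6·26 = 6 and Qs = 26 - 6 = 20.
Quantity traded falls to 6. At Q = 6 the demand price is (162 - 6)/6 = 26 and the supply price is 6 + 6 = 12.
Deadweight loss = ½ · (26 - 12) · (18 - 6) = ½ · 14 · 12 = 84.

84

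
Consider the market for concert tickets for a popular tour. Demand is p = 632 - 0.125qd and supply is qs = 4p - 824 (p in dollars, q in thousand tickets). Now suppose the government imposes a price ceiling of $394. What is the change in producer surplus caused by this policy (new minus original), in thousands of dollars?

-90624

Rearranging demand gives qd = 5056 - 8p. Without the control the market clears where 5056 - 8p = 4p - 824, i.e. p* = 490 and q* = 1136.
Since 394 < 490, the ceiling is binding.
At p = 394: qd = 5056 - 8·394 = 1904 and qs = 4·394 - 824 = 752.
Producer surplus without the control is ½ · (490 - 206) · 1136 = 161312.
With the ceiling, producers sell 752 units at 394, so PS = ½ · (394 - 206) · 752 = 70688.
Change in producer surplus = 70688 - 161312 = -90624.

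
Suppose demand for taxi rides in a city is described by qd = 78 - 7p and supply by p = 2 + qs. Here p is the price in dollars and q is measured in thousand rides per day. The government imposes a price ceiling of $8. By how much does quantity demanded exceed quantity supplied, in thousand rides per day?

16

Rearranging supply gives qs = p - 2. Without the control the market clears where 78 - 7p = p - 2, i.e. p* = 10 and q* = 8.
The ceiling of 8 is below the equilibrium price 10, so it binds.
At p = 8: qd = 78 - 7·8 = 22 and qs = 8 - 2 = 6.
Shortage = qd - qs = 22 - 6 = 16.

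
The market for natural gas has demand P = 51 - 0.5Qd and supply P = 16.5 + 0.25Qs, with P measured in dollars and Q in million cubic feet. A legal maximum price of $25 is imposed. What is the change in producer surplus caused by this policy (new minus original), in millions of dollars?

-120

Rearranging demand gives Qd = 102 - 2P; rearranging supply gives Qs = 4P - 66. In a free market, 102 - 2P = 4P - 66 gives the equilibrium P* = 28, Q* = 46.
Since 25 < 28, the ceiling is binding.
At P = 25: Qd = 102 - 2·25 = 52 and Qs = 4·25 - 66 = 34.
Producer surplus without the control is ½ · (28 - 16.5) · 46 = 264.5.
With the ceiling, producers sell 34 units at 25, so PS = ½ · (25 - 16.5) · 34 = 144.5.
Change in producer surplus = 144.5 - 264.5 = -120.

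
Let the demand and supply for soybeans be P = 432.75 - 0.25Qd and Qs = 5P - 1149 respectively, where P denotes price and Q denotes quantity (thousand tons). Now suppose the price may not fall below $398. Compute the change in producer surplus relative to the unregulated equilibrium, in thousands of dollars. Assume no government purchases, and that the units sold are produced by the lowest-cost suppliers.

1107.6

Rearranging demand gives Qd = 1731 - 4P. Equilibrium: 1731 - 4P = 5P - 1149, so 2880 = 9P and P* = 320, Q* = 451.
The floor of 398 is above the equilibrium price 320, so it binds.
At P = 398: Qd = 1731 - 4·398 = 139 and Qs = 5·398 - 1149 = 841.
Producer surplus without the control is ½ · (320 - 229.8) · 451 = 20340.1.
With the floor, 139 units are sold at 398. The supply price at Q = 139 is 257.6, so PS = ½ · [(398 - 229.8) + (398 - 257.6)] · 139 = 21447.7.
Change in producer surplus = 21447.7 - 20340.1 = 1107.6.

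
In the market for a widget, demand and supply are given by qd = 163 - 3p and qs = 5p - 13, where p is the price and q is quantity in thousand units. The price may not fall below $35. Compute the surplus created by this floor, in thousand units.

104

Equilibrium: 163 - 3p = 5p - 13, so 176 = 8p and p* = 22, q* = 97.
Because the floor (35) lies above the market-clearing price, it is binding.
At p = 35: qd = 163 - 3·35 = 58 and qs = 5·35 - 13 = 162.
Surplus = qs - qd = 162 - 58 = 104.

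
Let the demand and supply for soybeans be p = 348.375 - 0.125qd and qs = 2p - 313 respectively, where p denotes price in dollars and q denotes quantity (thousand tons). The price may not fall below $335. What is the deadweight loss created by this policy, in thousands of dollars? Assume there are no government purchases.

12500

Rearranging demand gives qd = 2787 - 8p. Equilibrium: 2787 - 8p = 2p - 313, so 3100 = 10p and p* = 310, q* = 307.
Because the floor (335) lies above the market-clearing price, it is binding.
At p = 335: qd = 2787 - 8·335 = 107 and qs = 2·335 - 313 = 357.
Quantity traded falls to 107. At q = 107 the demand price is (2787 - 107)/8 = 335 and the supply price is (313 + 107)/2 = 210.
Deadweight loss = ½ · (335 - 210) · (307 - 107) = ½ · 125 · 200 = 12500.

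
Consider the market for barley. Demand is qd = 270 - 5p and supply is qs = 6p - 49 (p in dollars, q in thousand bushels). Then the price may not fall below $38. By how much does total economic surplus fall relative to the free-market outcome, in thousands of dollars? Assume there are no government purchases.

Setting quantity demanded equal to quantity supplied, 270 - 5p = 6p - 49, gives p* = 29 and q* = 125.
The floor of 38 is above the equilibrium price 29, so it binds.
At p = 38: qd = 270 - 5·38 = 80 and qs = 6·38 - 49 = 179.
Quantity traded falls to 80. At q = 80 the demand price is (270 - 80)/5 = 38 and the supply price is (49 + 80)/6 = 21.5.
Deadweight loss = ½ · (38 - 21.5) · (125 - 80) = ½ · 16.5 · 45 = 371.25.

371.25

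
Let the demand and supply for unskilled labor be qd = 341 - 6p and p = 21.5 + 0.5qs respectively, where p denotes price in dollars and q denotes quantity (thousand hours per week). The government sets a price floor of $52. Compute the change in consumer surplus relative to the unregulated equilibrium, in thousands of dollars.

Rearranging supply gives qs = 2p - 43. In a free market, 341 - 6p = 2p - 43 gives the equilibrium p* = 48, q* = 53.
Since 52 > 48, the floor is binding.
At p = 52: qd = 341 - 6·52 = 29 and qs = 2·52 - 43 = 61.
Consumer surplus without the control is ½ · (341/6 - 48) · 53 = 2809/12.
With the floor, consumers buy 29 units at 52, so CS = ½ · (341/6 - 52) · 29 = 841/12.
Change in consumer surplus = 841/12 - 2809/12 = -164.

-164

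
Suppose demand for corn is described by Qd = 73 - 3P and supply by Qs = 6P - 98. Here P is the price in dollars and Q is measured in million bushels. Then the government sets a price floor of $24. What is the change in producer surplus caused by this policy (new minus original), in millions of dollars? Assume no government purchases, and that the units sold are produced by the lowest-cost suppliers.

Setting quantity demanded equal to quantity supplied, 73 - 3P = 6P - 98, gives P* = 19 and Q* = 16.
Since 24 > 19, the floor is binding.
At P = 24: Qd = 73 - 3·24 = 1 and Qs = 6·24 - 98 = 46.
Producer surplus without the control is ½ · (19 - 49/3) · 16 = 64/3.
With the floor, 1 units are sold at 24. The supply price at Q = 1 is 16.5, so PS = ½ · [(24 - 49/3) + (24 - 16.5)] · 1 = 91/12.
Change in producer surplus = 91/12 - 64/3 = -13.75.

-13.75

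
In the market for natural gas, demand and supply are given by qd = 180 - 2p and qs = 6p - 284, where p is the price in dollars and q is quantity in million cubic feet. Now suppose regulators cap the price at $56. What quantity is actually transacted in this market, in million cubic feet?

Without the control the market clears where 180 - 2p = 6p - 284, i.e. p* = 58 and q* = 64.
Because the ceiling (56) lies below the market-clearing price, it is binding.
At p = 56: qd = 180 - 2·56 = 68 and qs = 6·56 - 284 = 52.
The quantity actually transacted is the short side, supply: 52.

52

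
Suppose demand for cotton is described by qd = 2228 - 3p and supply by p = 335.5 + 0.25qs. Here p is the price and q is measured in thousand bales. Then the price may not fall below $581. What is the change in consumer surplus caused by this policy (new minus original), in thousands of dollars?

Rearranging supply gives qs = 4p - 1342. In a free market, 2228 - 3p = 4p - 1342 gives the equilibrium p* = 510, q* = 698.
Since 581 > 510, the floor is binding.
At p = 581: qd = 2228 - 3·581 = 485 and qs = 4·581 - 1342 = 982.
Consumer surplus without the control is ½ · (2228/3 - 510) · 698 = 243602/3.
With the floor, consumers buy 485 units at 581, so CS = ½ · (2228/3 - 581) · 485 = 235225/6.
Change in consumer surplus = 235225/6 - 243602/3 = -41996.5.

-41996.5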